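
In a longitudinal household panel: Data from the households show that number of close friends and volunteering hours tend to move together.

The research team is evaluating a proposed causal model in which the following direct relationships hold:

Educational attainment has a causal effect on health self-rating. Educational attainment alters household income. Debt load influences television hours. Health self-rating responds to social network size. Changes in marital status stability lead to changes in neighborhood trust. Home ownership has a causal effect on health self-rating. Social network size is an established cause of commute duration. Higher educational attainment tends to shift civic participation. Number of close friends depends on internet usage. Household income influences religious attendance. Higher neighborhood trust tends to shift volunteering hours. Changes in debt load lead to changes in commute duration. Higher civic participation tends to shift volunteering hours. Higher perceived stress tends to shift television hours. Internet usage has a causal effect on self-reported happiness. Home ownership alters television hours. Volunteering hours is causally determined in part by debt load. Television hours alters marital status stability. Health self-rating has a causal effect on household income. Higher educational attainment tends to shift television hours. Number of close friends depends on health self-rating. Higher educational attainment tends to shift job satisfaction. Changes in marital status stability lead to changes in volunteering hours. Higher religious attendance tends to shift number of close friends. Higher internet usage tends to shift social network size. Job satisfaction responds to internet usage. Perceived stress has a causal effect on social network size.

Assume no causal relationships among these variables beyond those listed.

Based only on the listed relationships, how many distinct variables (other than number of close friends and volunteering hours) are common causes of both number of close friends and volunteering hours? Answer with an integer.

The common causes are: educational attainment (to number of close friends via educational attainment → health self-rating → number of close friends; to volunteering hours via educational attainment → civic participation → volunteering hours); home ownership (to number of close friends via home ownership → health self-rating → number of close friends; to volunteering hours via home ownership → television hours → marital status stability → volunteering hours); perceived stress (to number of close friends via perceived stress → social network size → health self-rating → number of close friends; to volunteering hours via perceived stress → television hours → marital status stability → volunteering hours).
Every other variable lacks a causal path to at least one of number of close friends and volunteering hours.

3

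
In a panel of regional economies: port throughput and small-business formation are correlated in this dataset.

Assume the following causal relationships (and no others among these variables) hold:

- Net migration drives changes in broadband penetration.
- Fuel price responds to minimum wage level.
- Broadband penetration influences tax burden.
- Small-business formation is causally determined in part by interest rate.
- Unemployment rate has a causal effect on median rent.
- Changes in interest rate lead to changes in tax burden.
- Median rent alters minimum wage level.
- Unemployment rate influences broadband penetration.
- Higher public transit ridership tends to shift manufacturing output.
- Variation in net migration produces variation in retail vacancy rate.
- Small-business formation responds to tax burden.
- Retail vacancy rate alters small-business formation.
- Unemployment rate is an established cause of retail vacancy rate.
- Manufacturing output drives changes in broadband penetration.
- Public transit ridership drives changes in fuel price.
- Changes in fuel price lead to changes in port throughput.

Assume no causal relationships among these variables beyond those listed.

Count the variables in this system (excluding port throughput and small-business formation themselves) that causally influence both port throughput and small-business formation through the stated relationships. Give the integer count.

The common causes are: public transit ridership (to port throughput via public transit ridership → fuel price → port throughput; to small-business formation via public transit ridership → manufacturing output → broadband penetration → tax burden → small-business formation); unemployment rate (to port throughput via unemployment rate → median rent → minimum wage level → fuel price → port throughput; to small-business formation via unemployment rate → retail vacancy rate → small-business formation).
Every other variable lacks a causal path to at least one of port throughput and small-business formation.

2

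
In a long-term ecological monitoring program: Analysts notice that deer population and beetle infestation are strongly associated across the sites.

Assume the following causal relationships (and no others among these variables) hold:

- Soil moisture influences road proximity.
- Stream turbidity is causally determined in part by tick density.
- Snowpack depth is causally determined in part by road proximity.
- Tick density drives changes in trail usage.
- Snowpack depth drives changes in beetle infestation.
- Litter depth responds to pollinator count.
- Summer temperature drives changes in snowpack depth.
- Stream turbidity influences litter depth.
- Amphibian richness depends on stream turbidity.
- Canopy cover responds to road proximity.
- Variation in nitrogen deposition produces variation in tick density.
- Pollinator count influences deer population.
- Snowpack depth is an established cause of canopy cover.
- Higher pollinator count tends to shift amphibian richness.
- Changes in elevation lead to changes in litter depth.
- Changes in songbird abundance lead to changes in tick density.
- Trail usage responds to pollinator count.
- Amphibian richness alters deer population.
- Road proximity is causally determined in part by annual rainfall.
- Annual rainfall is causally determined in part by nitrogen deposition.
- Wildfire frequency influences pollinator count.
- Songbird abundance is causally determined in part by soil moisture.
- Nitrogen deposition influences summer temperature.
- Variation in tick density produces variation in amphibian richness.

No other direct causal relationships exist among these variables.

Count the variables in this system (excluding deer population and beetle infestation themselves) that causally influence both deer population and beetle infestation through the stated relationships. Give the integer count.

The common causes are: nitrogen deposition (to deer population via nitrogen deposition → tick density → amphibian richness → deer population; to beetle infestation via nitrogen deposition → summer temperature → snowpack depth → beetle infestation); soil moisture (to deer population via soil moisture → songbird abundance → tick density → amphibian richness → deer population; to beetle infestation via soil moisture → road proximity → snowpack depth → beetle infestation).
Every other variable lacks a causal path to at least one of deer population and beetle infestation.

2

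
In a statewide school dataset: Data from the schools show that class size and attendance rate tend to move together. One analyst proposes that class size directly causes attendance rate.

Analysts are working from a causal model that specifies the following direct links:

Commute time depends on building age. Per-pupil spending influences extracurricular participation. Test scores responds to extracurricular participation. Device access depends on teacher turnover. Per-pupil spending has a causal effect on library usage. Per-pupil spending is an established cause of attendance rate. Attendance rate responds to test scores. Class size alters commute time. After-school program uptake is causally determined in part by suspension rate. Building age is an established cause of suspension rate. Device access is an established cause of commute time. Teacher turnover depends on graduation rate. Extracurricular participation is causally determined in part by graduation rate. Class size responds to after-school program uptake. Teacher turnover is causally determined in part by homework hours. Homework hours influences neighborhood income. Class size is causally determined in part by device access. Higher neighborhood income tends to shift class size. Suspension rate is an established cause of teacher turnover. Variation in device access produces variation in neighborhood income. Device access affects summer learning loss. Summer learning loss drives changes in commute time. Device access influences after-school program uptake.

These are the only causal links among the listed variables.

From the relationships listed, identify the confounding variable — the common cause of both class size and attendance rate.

Graduation rate has a causal path to class size (graduation rate → teacher turnover → device access → class size) and a separate causal path to attendance rate (graduation rate → extracurricular participation → test scores → attendance rate), so it is a common cause of both.
No stated relationship gives class size a causal route to attendance rate, so the correlation is explained by the shared upstream cause rather than a direct effect.

graduation rate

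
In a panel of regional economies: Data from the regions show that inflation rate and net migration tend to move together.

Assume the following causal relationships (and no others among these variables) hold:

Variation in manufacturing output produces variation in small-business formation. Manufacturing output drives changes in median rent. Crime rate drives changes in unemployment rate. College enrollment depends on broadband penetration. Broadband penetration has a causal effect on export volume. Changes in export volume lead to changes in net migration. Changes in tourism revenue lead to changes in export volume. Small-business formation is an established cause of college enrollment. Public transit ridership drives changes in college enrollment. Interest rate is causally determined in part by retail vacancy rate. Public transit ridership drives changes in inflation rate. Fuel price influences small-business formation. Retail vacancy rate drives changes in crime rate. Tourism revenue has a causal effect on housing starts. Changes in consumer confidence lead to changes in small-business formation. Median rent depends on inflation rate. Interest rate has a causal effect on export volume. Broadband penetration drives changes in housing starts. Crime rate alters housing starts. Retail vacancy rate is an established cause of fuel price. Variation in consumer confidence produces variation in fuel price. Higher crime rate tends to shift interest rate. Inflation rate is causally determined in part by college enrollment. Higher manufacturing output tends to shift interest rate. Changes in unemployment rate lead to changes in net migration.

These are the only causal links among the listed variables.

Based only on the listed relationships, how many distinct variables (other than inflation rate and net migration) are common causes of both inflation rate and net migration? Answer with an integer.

The common causes are: broadband penetration (to inflation rate via broadband penetration → college enrollment → inflation rate; to net migration via broadband penetration → export volume → net migration); manufacturing output (to inflation rate via manufacturing output → small-business formation → college enrollment → inflation rate; to net migration via manufacturing output → interest rate → export volume → net migration); retail vacancy rate (to inflation rate via retail vacancy rate → fuel price → small-business formation → college enrollment → inflation rate; to net migration via retail vacancy rate → crime rate → unemployment rate → net migration).
Every other variable lacks a causal path to at least one of inflation rate and net migration.

3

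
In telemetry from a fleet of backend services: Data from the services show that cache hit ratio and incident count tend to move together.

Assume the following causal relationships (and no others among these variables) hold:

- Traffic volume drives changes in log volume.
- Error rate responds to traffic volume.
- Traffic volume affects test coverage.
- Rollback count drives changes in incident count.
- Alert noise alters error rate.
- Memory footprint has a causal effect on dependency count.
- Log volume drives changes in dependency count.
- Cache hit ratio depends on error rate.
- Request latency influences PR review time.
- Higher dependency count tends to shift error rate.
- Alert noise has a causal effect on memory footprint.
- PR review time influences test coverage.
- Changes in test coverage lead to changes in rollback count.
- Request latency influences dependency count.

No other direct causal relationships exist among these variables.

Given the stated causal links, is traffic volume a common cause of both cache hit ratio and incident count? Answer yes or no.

yes

Traffic volume has a causal path to cache hit ratio (traffic volume → error rate → cache hit ratio) and to incident count (traffic volume → test coverage → rollback count → incident count), so it is a common cause of both — a confounder.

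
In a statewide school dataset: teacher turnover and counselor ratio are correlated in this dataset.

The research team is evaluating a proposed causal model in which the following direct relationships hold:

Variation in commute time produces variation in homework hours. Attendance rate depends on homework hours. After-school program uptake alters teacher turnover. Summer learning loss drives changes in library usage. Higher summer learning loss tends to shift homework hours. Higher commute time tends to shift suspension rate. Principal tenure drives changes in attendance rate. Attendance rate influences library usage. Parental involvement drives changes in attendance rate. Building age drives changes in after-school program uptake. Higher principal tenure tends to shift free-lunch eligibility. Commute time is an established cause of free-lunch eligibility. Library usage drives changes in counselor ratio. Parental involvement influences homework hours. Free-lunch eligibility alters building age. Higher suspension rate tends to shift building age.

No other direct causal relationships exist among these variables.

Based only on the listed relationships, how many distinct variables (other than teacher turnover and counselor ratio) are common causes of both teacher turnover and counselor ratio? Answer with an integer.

The common causes are: commute time (to teacher turnover via commute time → free-lunch eligibility → building age → after-school program uptake → teacher turnover; to counselor ratio via commute time → homework hours → attendance rate → library usage → counselor ratio); principal tenure (to teacher turnover via principal tenure → free-lunch eligibility → building age → after-school program uptake → teacher turnover; to counselor ratio via principal tenure → attendance rate → library usage → counselor ratio).
Every other variable lacks a causal path to at least one of teacher turnover and counselor ratio.

2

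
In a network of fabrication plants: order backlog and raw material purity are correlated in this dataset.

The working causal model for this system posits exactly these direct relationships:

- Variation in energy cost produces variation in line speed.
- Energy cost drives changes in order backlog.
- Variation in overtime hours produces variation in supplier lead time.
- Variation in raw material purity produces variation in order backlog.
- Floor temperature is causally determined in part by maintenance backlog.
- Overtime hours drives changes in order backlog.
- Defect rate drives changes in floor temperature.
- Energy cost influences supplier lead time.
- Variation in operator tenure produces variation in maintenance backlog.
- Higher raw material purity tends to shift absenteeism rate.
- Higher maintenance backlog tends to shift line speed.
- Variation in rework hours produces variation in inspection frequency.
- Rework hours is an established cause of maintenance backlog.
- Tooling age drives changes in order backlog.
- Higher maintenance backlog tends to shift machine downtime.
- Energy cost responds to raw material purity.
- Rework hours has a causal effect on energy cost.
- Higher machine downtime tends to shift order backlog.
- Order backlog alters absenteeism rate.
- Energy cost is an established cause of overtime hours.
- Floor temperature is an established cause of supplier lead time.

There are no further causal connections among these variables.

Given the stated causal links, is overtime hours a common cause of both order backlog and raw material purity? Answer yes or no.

Overtime hours has no stated causal path to raw material purity. A confounder must cause both variables, so overtime hours does not qualify.

no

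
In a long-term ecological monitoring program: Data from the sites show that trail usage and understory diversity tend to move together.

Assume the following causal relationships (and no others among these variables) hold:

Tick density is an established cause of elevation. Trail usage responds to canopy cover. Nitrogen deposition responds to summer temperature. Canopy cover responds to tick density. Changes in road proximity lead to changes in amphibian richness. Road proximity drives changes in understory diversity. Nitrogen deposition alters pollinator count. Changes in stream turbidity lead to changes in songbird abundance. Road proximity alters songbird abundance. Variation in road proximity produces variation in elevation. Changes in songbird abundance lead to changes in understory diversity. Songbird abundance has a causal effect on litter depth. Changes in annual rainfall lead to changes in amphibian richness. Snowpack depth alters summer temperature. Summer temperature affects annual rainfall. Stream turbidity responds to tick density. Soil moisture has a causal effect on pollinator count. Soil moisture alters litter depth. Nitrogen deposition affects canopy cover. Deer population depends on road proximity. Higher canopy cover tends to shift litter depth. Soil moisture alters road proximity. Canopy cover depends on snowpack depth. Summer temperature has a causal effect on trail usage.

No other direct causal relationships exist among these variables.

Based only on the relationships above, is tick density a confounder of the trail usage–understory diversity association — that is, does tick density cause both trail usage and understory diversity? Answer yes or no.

yes

Tick density has a causal path to trail usage (tick density → canopy cover → trail usage) and to understory diversity (tick density → stream turbidity → songbird abundance → understory diversity), so it is a common cause of both — a confounder.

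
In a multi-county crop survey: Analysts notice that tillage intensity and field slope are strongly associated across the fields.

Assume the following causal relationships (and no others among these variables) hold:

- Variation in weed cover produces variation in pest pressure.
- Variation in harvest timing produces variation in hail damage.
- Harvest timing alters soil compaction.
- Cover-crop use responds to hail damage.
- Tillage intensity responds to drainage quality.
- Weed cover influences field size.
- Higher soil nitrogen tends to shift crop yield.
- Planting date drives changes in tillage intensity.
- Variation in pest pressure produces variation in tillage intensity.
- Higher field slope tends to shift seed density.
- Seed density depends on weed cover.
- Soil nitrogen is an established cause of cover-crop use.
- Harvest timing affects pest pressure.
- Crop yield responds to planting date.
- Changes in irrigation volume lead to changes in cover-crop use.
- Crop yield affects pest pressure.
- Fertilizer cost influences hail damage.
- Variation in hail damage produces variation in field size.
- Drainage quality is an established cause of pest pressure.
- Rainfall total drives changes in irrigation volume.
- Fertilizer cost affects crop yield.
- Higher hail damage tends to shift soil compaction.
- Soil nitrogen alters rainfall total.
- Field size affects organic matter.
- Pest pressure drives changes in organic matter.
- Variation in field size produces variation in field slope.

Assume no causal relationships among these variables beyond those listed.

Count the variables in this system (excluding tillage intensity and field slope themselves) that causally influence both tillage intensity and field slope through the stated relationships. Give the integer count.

3

The common causes are: fertilizer cost (to tillage intensity via fertilizer cost → crop yield → pest pressure → tillage intensity; to field slope via fertilizer cost → hail damage → field size → field slope); harvest timing (to tillage intensity via harvest timing → pest pressure → tillage intensity; to field slope via harvest timing → hail damage → field size → field slope); weed cover (to tillage intensity via weed cover → pest pressure → tillage intensity; to field slope via weed cover → field size → field slope).
Every other variable lacks a causal path to at least one of tillage intensity and field slope.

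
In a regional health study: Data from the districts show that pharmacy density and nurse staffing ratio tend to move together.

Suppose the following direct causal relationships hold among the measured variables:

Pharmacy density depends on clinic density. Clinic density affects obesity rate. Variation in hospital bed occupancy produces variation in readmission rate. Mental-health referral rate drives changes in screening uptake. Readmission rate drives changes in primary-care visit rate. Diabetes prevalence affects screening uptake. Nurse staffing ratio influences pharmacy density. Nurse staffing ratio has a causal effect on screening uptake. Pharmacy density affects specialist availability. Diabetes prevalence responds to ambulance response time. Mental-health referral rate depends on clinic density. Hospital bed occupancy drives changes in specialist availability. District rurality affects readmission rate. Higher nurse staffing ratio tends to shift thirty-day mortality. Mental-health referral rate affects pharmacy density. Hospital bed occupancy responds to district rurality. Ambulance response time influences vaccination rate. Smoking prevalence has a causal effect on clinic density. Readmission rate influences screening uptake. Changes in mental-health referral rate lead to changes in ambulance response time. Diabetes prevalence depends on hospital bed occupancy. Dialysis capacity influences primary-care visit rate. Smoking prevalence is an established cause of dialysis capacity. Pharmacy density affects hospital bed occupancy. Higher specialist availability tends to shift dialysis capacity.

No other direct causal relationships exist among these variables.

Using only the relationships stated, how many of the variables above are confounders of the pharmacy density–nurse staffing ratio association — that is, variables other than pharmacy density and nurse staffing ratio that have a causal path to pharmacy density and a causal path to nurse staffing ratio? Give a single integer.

No listed variable has a causal path to both pharmacy density and nurse staffing ratio, so there are no common causes.

0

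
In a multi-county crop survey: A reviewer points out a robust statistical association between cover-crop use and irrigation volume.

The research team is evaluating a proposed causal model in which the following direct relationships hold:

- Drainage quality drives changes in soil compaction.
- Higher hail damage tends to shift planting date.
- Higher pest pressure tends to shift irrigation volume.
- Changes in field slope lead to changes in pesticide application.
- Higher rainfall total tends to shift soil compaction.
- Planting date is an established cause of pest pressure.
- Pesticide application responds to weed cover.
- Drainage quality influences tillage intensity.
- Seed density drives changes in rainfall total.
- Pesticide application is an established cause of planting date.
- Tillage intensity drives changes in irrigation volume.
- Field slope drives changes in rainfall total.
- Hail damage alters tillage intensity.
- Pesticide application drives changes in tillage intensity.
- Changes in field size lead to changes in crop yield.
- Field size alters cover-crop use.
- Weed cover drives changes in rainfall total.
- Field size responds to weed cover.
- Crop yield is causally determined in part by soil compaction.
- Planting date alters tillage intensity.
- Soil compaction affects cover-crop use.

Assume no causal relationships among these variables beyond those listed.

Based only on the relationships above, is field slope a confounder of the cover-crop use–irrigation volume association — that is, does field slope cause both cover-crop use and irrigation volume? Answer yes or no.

Field slope has a causal path to cover-crop use (field slope → rainfall total → soil compaction → cover-crop use) and to irrigation volume (field slope → pesticide application → tillage intensity → irrigation volume), so it is a common cause of both — a confounder.

yes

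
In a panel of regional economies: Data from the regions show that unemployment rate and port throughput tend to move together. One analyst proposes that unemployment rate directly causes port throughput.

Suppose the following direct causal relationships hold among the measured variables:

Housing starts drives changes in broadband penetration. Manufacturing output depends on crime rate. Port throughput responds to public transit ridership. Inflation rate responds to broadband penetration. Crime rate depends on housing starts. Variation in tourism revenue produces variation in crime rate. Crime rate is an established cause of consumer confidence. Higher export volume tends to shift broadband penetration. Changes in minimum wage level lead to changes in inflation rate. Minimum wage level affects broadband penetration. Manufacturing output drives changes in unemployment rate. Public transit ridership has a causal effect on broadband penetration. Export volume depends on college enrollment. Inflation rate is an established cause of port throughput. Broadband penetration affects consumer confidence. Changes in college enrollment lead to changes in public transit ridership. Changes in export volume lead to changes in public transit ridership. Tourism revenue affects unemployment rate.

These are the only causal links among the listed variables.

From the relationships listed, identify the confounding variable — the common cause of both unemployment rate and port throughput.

Housing starts has a causal path to unemployment rate (housing starts → crime rate → manufacturing output → unemployment rate) and a separate causal path to port throughput (housing starts → broadband penetration → inflation rate → port throughput), so it is a common cause of both.
No stated relationship gives unemployment rate a causal route to port throughput, so the correlation is explained by the shared upstream cause rather than a direct effect.

housing starts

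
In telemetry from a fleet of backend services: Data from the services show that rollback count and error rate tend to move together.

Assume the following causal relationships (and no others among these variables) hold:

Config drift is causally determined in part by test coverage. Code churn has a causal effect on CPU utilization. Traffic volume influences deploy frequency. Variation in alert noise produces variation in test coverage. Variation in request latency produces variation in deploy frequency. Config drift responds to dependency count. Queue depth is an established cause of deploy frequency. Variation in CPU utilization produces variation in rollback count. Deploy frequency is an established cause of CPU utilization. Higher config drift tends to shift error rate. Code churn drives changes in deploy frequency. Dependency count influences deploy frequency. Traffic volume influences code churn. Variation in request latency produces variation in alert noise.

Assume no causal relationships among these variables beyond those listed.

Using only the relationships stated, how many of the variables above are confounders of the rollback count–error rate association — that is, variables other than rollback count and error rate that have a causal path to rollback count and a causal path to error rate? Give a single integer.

2

The common causes are: dependency count (to rollback count via dependency count → deploy frequency → CPU utilization → rollback count; to error rate via dependency count → config drift → error rate); request latency (to rollback count via request latency → deploy frequency → CPU utilization → rollback count; to error rate via request latency → alert noise → test coverage → config drift → error rate).
Every other variable lacks a causal path to at least one of rollback count and error rate.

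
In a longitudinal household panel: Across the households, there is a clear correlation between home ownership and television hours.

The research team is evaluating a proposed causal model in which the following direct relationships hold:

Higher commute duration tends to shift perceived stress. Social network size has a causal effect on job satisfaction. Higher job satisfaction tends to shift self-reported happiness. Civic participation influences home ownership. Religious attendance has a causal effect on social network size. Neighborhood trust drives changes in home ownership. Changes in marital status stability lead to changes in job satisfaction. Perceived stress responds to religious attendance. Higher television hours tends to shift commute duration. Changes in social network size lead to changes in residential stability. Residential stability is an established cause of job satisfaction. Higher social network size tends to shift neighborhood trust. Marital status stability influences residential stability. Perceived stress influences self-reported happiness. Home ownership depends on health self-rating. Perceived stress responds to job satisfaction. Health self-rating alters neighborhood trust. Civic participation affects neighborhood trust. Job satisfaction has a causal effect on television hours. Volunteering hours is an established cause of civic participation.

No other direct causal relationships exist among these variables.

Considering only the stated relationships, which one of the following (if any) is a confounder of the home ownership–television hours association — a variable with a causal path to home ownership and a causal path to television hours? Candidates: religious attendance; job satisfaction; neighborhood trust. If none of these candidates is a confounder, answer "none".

religious attendance

Religious attendance causes home ownership (religious attendance → social network size → neighborhood trust → home ownership) and also causes television hours (religious attendance → social network size → job satisfaction → television hours); it is a common cause of both.
Each of the other candidates lacks a causal path to at least one of home ownership and television hours, so they do not confound the relationship.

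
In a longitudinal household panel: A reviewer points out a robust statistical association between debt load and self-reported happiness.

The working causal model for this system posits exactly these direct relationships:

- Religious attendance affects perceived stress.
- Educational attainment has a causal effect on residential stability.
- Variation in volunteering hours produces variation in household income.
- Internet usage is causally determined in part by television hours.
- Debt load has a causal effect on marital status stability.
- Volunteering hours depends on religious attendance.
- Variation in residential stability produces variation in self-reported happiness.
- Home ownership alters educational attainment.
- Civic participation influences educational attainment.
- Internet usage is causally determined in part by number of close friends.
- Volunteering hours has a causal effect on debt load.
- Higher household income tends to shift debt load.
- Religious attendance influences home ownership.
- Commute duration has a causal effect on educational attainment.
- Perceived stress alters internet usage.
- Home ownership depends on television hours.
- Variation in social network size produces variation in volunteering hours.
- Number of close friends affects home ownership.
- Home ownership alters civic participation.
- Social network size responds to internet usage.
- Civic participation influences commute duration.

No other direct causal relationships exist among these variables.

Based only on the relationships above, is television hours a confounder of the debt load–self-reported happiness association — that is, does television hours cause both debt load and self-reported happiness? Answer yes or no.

yes

Television hours has a causal path to debt load (television hours → internet usage → social network size → volunteering hours → debt load) and to self-reported happiness (television hours → home ownership → educational attainment → residential stability → self-reported happiness), so it is a common cause of both — a confounder.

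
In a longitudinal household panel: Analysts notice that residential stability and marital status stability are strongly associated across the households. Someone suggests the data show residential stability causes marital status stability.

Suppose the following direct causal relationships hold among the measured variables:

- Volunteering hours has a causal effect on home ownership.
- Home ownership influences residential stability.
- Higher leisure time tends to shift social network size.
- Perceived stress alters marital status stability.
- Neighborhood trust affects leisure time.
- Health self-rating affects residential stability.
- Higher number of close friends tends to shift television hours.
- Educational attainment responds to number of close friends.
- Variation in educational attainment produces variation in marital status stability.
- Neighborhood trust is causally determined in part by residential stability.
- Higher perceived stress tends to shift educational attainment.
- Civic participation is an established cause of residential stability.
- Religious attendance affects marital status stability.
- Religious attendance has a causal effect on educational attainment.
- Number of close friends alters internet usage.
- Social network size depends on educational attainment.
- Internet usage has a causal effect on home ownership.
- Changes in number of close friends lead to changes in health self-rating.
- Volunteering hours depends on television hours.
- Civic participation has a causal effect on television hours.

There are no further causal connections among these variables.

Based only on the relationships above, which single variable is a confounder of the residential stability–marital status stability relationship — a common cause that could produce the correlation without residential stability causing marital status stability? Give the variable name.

Number of close friends has a causal path to residential stability (number of close friends → health self-rating → residential stability) and a separate causal path to marital status stability (number of close friends → educational attainment → marital status stability), so it is a common cause of both.
No stated relationship gives residential stability a causal route to marital status stability, so the correlation is explained by the shared upstream cause rather than a direct effect.

number of close friends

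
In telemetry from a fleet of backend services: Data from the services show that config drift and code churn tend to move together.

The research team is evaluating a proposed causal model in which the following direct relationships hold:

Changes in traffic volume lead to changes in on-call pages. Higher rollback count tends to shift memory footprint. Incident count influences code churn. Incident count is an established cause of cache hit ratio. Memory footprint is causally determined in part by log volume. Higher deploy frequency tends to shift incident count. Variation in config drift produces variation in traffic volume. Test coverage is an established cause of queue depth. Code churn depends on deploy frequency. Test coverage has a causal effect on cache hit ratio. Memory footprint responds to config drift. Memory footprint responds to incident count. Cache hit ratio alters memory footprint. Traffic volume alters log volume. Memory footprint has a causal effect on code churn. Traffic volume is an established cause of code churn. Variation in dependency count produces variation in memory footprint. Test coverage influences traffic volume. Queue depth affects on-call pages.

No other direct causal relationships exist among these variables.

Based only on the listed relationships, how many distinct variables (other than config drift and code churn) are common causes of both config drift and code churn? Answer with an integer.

No listed variable has a causal path to both config drift and code churn, so there are no common causes.

0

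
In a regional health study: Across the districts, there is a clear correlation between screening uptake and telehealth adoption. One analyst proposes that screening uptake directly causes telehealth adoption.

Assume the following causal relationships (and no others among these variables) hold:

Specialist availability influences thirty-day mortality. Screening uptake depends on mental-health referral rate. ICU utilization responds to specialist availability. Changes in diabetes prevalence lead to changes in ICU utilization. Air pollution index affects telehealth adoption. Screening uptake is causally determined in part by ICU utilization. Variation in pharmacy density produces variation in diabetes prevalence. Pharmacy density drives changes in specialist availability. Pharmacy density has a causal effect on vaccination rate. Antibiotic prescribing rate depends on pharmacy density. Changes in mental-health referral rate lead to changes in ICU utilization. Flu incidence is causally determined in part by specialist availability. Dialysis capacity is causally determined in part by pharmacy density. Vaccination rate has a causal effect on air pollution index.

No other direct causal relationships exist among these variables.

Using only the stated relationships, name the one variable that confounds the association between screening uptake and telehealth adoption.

pharmacy density

Pharmacy density has a causal path to screening uptake (pharmacy density → specialist availability → ICU utilization → screening uptake) and a separate causal path to telehealth adoption (pharmacy density → vaccination rate → air pollution index → telehealth adoption), so it is a common cause of both.
No stated relationship gives screening uptake a causal route to telehealth adoption, so the correlation is explained by the shared upstream cause rather than a direct effect.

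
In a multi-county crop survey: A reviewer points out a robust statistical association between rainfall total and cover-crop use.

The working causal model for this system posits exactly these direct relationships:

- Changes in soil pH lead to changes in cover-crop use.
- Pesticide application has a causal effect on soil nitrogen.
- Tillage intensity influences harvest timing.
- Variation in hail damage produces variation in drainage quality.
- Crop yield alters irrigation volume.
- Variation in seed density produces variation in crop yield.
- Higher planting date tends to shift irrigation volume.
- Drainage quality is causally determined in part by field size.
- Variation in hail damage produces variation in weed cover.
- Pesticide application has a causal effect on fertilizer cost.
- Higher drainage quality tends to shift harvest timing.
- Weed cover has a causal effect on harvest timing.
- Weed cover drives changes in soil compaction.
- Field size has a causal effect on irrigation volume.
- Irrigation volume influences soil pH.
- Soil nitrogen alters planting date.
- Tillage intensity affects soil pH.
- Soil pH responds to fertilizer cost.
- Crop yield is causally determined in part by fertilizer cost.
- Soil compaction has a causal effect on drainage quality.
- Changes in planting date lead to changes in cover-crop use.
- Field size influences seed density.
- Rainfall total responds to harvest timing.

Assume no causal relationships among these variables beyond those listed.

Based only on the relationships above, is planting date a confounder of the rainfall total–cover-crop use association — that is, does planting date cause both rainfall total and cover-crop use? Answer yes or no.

no

Planting date has no stated causal path to rainfall total. A confounder must cause both variables, so planting date does not qualify.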